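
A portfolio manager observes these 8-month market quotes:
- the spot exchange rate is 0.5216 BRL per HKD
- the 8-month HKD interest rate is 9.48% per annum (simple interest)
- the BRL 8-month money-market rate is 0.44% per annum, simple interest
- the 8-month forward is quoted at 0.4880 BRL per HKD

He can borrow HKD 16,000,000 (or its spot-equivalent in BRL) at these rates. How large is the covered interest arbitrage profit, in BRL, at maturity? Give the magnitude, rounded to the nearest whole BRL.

T = 8/12 years.
Keep in HKD, deliver into the forward: 16,000,000·1.063200·0.4880 = BRL 8,301,465.60.
Swap to BRL now, deposit: 16,000,000·0.5216·1.002933333 = BRL 8,370,080.42.
The quoted forward undervalues HKD, so borrow HKD, convert to BRL at spot, deposit the BRL at 0.44%, and buy HKD forward at 0.4880 to cover the loan.
The gap between the two covered legs is BRL 68,615.

BRL 68,615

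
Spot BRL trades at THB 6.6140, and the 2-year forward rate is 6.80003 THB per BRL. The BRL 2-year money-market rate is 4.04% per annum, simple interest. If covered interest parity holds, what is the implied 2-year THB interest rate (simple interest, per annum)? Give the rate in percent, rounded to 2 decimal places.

5.56%

T = 2 years.
CIP gives F = S · g_THB/g_BRL, so g_THB/g_BRL = 6.80003/6.614 = 1.0281267.
BRL growth factor: 1 + 0.0404×2 = 1.080800.
So the THB growth factor = 1.1111993.
r = (1.1111993 − 1)/2 = 0.055600 → 5.56%.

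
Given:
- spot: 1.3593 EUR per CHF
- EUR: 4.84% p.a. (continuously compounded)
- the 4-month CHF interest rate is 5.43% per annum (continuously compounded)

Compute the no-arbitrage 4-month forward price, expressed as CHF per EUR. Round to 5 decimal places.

0.73712

T = 4/12 years.
EUR growth factor: e^(0.0484×4/12) = 1.0162642.
CHF accumulates by e^(0.0543×4/12) = 1.0182648.
Forward (EUR per CHF) = 1.3593 × 1.0162642 / 1.0182648 = 1.356629.
Quoted the other way: 1/1.356629 = 0.73712 CHF per EUR.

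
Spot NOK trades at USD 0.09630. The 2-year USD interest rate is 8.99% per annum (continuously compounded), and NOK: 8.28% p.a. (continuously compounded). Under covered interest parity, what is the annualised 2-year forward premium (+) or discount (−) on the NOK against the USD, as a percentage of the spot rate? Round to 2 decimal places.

T = 2 years.
CIP forward (USD per NOK) = 0.0963 × 1.1969779/1.180101 = 0.09767721.
(F − S)/S ÷ T = (0.09767721 − 0.0963)/0.0963/2 = 0.007151 → 0.72%.

+0.72%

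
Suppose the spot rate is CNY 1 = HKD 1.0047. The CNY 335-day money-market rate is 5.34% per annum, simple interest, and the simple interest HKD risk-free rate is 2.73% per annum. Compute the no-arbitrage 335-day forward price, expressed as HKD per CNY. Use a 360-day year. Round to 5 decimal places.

T = 335/360 years.
Growth of 1 HKD over T: 1 + 0.0273×335/360 = 1.0254042.
Growth of 1 CNY over T: 1 + 0.0534×335/360 = 1.0496917.
So F = 1.0047 × 1.0254042 / 1.0496917 = 0.9814535 (HKD/CNY).

0.98145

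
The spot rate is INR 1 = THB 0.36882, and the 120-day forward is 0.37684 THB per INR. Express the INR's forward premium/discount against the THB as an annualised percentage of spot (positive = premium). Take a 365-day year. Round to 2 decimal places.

+6.61%

T = 120/365 years.
Period premium: (0.37684 − 0.36882)/0.36882 = 0.0217450.
Per annum: 0.0217450 / (120/365) = 0.066141 = 6.61%.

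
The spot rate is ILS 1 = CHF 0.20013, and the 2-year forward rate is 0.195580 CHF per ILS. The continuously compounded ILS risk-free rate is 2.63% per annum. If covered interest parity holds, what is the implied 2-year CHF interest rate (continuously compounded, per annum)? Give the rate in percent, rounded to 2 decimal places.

1.48%

T = 2 years.
F/S = 0.19558/0.20013 = 0.9772648 = (growth of CHF) / (growth of ILS).
The ILS side grows by e^(0.0263×2) = 1.054008.
That pins the CHF growth at 1.0300449.
Take logs: ln 1.0300449 / 2 = 0.014801, so 1.48%.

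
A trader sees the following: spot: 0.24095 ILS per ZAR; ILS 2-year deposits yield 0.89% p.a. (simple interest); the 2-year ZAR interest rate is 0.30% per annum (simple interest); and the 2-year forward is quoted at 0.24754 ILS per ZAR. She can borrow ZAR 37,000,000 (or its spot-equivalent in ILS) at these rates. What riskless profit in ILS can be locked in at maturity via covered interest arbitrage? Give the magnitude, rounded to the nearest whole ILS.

T = 2 years.
Route A — deposit ZAR, sell forward: 37,000,000 × 1.006000 × 0.24754 = ILS 9,213,933.88.
Route B — convert at spot, deposit ILS: 37,000,000 × 0.24095 × 1.017800 = ILS 9,073,839.67.
The quoted forward overvalues ZAR, so borrow ILS, buy ZAR at spot, deposit the ZAR at 0.30%, and sell the proceeds forward at 0.24754.
Arbitrage profit = |9,213,933.88 − 9,073,839.67| = ILS 140,094.

ILS 140,094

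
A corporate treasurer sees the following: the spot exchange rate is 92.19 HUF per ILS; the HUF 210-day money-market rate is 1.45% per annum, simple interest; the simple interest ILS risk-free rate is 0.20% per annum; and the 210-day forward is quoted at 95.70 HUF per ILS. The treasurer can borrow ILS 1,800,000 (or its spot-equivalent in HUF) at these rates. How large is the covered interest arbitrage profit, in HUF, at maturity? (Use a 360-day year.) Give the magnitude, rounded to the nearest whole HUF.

T = 210/360 years.
Invest the ILS and cover forward: 1,800,000 × 1.00116666667 × 95.70 = HUF 172,460,970.00.
Convert at spot and invest in HUF: 1,800,000 × 92.19 × 1.00845833333 = HUF 167,345,592.75.
The quoted forward overvalues ILS, so borrow HUF, buy ILS at spot, deposit the ILS at 0.20%, and sell the proceeds forward at 95.70.
The gap between the two covered legs is HUF 5,115,377.

HUF 5,115,377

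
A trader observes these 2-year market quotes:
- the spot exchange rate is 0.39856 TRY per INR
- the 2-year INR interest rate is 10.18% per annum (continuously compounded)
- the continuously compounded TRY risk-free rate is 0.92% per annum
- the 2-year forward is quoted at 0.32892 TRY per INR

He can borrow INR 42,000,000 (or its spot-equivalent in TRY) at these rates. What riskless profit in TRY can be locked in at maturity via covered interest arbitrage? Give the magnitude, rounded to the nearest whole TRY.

T = 2 years.
Keep in INR, deliver into the forward: 42,000,000·1.2258077323·0.32892 = TRY 16,934,092.53.
Swap to TRY now, deposit: 42,000,000·0.39856·1.018570323 = TRY 17,050,378.29.
The quoted forward undervalues INR, so borrow INR, convert to TRY at spot, deposit the TRY at 0.92%, and buy INR forward at 0.32892 to cover the loan.
Profit = 17,050,378.29 − 16,934,092.53 = TRY 116,286.

TRY 116,286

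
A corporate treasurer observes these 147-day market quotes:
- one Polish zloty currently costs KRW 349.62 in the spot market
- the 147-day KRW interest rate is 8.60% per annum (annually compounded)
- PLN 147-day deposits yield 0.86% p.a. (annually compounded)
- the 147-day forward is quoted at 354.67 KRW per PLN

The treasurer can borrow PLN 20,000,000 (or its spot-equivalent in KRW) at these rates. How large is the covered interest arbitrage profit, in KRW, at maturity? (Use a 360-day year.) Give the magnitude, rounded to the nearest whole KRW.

T = 147/360 years.
Keep in PLN, deliver into the forward: 20,000,000·1.003502772941·354.67 = KRW 7,118,246,569.58.
Swap to KRW now, deposit: 20,000,000·349.62·1.034261865423 = KRW 7,231,972,667.78.
The quoted forward undervalues PLN, so borrow PLN, convert to KRW at spot, deposit the KRW at 8.60%, and buy PLN forward at 354.67 to cover the loan.
Arbitrage profit = |7,118,246,569.58 − 7,231,972,667.78| = KRW 113,726,098.

KRW 113,726,098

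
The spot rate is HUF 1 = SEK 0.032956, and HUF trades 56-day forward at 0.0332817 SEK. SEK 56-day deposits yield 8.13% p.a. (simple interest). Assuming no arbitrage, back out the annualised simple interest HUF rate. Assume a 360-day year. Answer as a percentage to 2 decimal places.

T = 56/360 years.
By CIP, F/S equals the SEK-to-HUF growth ratio: 0.0332817/0.032956 = 1.0098829.
The SEK side grows by 1 + 0.0813×56/360 = 1.0126467.
That pins the HUF growth at 1.0027368.
(1.0027368 − 1)/T = 0.017594, i.e. 1.76%.

1.76%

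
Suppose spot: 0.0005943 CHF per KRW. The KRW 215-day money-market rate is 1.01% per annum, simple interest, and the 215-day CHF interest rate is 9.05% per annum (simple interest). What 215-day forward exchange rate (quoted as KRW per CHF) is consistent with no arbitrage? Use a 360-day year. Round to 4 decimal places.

1605.9995

T = 215/360 years.
CHF accumulates by 1 + 0.0905×215/360 = 1.0540486111.
KRW growth factor: 1 + 0.0101×215/360 = 1.0060319444.
So F = 0.0005943 × 1.0540486111 / 1.0060319444 = 0.0006226652077 (CHF/KRW).
Quoted the other way: 1/0.0006226652077 = 1605.9995 KRW per CHF.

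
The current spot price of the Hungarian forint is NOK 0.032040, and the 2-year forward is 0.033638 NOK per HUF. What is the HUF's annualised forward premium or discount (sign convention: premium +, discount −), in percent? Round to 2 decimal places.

T = 2 years.
(F − S)/S = (0.033638 − 0.03204)/0.03204 = 0.0498752.
Per annum: 0.0498752 / 2 = 0.024938 = 2.49%.

+2.49%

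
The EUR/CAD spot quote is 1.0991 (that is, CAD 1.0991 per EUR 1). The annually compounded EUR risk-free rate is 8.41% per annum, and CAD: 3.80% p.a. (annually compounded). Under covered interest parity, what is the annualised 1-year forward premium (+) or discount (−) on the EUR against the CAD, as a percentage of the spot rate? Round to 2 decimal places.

-4.25%

T = 1 year.
No-arbitrage forward: 1.0991 × 1.038000 / 1.084100 = 1.0523621 CAD/EUR.
(F − S)/S ÷ T = (1.0523621 − 1.0991)/1.0991/1 = -0.042524 → -4.25%.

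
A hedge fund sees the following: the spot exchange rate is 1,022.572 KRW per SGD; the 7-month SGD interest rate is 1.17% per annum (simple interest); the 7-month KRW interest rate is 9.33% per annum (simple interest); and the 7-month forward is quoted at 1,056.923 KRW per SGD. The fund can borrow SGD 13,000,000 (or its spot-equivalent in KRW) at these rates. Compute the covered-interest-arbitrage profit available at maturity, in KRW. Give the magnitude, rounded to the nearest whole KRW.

KRW 183,156,761

T = 7/12 years.
Keep in SGD, deliver into the forward: 13,000,000·1.006825·1056.923 = KRW 13,833,774,493.18.
Swap to KRW now, deposit: 13,000,000·1022.572·1.054425 = KRW 14,016,931,254.30.
The quoted forward undervalues SGD, so borrow SGD, convert to KRW at spot, deposit the KRW at 9.33%, and buy SGD forward at 1,056.923 to cover the loan.
Arbitrage profit = |13,833,774,493.18 − 14,016,931,254.30| = KRW 183,156,761.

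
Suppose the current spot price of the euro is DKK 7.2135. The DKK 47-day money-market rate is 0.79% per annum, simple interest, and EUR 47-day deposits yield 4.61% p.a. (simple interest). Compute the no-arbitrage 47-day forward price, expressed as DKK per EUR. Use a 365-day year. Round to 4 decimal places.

T = 47/365 years.
DKK accumulates by 1 + 0.0079×47/365 = 1.0010173.
Growth of 1 EUR over T: 1 + 0.0461×47/365 = 1.0059362.
Forward (DKK per EUR) = 7.2135 × 1.0010173 / 1.0059362 = 7.178227.

7.1782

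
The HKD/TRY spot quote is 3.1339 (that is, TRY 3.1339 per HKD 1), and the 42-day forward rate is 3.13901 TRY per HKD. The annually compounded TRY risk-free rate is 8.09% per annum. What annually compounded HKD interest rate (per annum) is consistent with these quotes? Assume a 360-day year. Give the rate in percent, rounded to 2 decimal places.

T = 42/360 years.
F/S = 3.13901/3.1339 = 1.0016306 = (growth of TRY) / (growth of HKD).
The TRY side grows by (1 + 0.0809)^(42/360) = 1.0091173.
Hence g_HKD = 1.0074745.
Annualise: 1.0074745^(360/42) − 1 = 0.065910 = 6.59%.

6.59%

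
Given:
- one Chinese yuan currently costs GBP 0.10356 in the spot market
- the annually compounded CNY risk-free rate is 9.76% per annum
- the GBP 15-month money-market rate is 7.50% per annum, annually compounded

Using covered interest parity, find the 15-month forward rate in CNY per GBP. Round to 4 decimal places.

T = 15/12 years.
Growth of 1 GBP over T: (1 + 0.0750)^(15/12) = 1.0946129.
CNY growth factor: (1 + 0.0976)^(15/12) = 1.1234536.
CIP: F = S · (grow GBP)/(grow CNY) = 0.10356 × 1.0946129/1.1234536 = 0.1009015 GBP per CNY.
Invert for CNY per GBP: 1 / 0.1009015 = 9.9107.

9.9107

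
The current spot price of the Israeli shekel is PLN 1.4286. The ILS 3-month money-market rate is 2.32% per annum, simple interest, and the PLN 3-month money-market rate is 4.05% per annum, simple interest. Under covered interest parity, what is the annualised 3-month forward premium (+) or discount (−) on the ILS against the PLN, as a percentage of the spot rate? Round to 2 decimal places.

+1.72%

T = 3/12 years.
CIP forward (PLN per ILS) = 1.4286 × 1.010125/1.005800 = 1.4347431.
Annualised premium = (F − S)/S × (1/T) = (1.4347431 − 1.4286)/1.4286 ÷ (3/12) = 1.72%.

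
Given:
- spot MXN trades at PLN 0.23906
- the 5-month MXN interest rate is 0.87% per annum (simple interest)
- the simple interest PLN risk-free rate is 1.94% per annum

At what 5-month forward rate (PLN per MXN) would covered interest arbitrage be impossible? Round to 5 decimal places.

0.24012

T = 5/12 years.
PLN growth factor: 1 + 0.0194×5/12 = 1.0080833.
Growth of 1 MXN over T: 1 + 0.0087×5/12 = 1.003625.
So F = 0.23906 × 1.0080833 / 1.003625 = 0.2401220 (PLN/MXN).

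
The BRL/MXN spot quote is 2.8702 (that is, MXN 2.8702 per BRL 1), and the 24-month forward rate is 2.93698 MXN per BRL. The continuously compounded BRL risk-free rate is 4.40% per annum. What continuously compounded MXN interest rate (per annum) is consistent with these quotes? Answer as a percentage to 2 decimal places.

T = 2 years.
CIP gives F = S · g_MXN/g_BRL, so g_MXN/g_BRL = 2.93698/2.8702 = 1.0232667.
The BRL side grows by e^(0.0440×2) = 1.0919881.
So the MXN growth factor = 1.1173951.
r = ln(1.1173951)/2 = 0.055500 → 5.55%.

5.55%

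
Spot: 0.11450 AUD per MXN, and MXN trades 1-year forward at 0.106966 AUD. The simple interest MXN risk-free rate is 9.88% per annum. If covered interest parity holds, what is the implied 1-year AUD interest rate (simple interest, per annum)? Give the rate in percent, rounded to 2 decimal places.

T = 1 year.
By CIP, F/S equals the AUD-to-MXN growth ratio: 0.106966/0.1145 = 0.9342009.
MXN growth factor: 1 + 0.0988×1 = 1.098800.
That pins the AUD growth at 1.0264999.
(1.0264999 − 1)/T = 0.026500, i.e. 2.65%.

2.65%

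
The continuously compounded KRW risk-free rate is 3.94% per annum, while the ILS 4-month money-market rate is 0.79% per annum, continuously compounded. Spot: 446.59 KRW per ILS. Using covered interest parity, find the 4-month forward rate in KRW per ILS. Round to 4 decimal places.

T = 4/12 years.
KRW accumulates by e^(0.0394×4/12) = 1.013219954.
Growth of 1 ILS over T: e^(0.0079×4/12) = 1.002636804.
CIP: F = S · (grow KRW)/(grow ILS) = 446.59 × 1.013219954/1.002636804 = 451.303899 KRW per ILS.

451.3039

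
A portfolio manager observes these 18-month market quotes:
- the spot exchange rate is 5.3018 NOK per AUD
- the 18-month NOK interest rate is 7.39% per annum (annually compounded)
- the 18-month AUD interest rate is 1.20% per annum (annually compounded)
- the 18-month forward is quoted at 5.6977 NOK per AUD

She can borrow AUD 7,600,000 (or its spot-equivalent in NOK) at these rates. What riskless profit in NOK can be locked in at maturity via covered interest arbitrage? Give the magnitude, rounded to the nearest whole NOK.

NOK 757,466

T = 18/12 years.
Route A — deposit AUD, sell forward: 7,600,000 × 1.0180538925 × 5.6977 = NOK 44,084,299.04.
Route B — convert at spot, deposit NOK: 7,600,000 × 5.3018 × 1.112873404 = NOK 44,841,764.82.
The quoted forward undervalues AUD, so borrow AUD, convert to NOK at spot, deposit the NOK at 7.39%, and buy AUD forward at 5.6977 to cover the loan.
Profit = 44,841,764.82 − 44,084,299.04 = NOK 757,466.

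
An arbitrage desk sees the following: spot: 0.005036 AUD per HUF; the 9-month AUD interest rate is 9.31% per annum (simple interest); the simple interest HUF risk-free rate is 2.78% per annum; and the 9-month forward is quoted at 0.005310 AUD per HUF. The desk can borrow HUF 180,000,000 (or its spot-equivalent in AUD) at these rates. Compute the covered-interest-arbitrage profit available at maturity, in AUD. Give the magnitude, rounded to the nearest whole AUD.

AUD 5,953

T = 9/12 years.
Route A — deposit HUF, sell forward: 180,000,000 × 1.020850 × 0.005310 = AUD 975,728.43.
Route B — convert at spot, deposit AUD: 180,000,000 × 0.005036 × 1.069825 = AUD 969,774.97.
The quoted forward overvalues HUF, so borrow AUD, buy HUF at spot, deposit the HUF at 2.78%, and sell the proceeds forward at 0.005310.
The gap between the two covered legs is AUD 5,953.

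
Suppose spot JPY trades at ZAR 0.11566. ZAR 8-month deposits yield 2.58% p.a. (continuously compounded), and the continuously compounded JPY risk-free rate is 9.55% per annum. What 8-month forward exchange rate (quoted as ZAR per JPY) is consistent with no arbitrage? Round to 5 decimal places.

T = 8/12 years.
ZAR growth factor: e^(0.0258×8/12) = 1.0173488.
JPY accumulates by e^(0.0955×8/12) = 1.0657371.
CIP: F = S · (grow ZAR)/(grow JPY) = 0.11566 × 1.0173488/1.0657371 = 0.1104086 ZAR per JPY.

0.11041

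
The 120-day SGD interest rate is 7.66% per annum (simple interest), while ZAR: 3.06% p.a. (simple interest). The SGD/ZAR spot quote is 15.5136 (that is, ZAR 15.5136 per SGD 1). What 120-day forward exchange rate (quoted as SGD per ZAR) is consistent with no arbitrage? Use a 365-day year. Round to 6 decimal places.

T = 120/365 years.
ZAR accumulates by 1 + 0.0306×120/365 = 1.0100603.
Growth of 1 SGD over T: 1 + 0.0766×120/365 = 1.0251836.
CIP: F = S · (grow ZAR)/(grow SGD) = 15.5136 × 1.0100603/1.0251836 = 15.28475 ZAR per SGD.
Quoted the other way: 1/15.28475 = 0.065425 SGD per ZAR.

0.065425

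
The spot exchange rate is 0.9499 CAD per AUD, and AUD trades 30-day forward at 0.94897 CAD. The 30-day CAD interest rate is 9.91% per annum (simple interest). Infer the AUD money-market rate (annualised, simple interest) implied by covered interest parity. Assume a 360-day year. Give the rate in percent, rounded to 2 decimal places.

11.10%

T = 30/360 years.
CIP gives F = S · g_CAD/g_AUD, so g_CAD/g_AUD = 0.94897/0.9499 = 0.9990209.
CAD growth factor: 1 + 0.0991×30/360 = 1.0082583.
Hence g_AUD = 1.0092465.
r = (1.0092465 − 1)/(30/360) = 0.110958 → 11.10%.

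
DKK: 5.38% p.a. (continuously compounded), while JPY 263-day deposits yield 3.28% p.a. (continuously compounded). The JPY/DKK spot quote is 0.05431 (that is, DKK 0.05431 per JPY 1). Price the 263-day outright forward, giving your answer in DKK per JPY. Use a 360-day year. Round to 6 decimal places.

0.055150

T = 263/360 years.
Growth of 1 DKK over T: e^(0.0538×263/360) = 1.0400865.
Growth of 1 JPY over T: e^(0.0328×263/360) = 1.0242516.
So F = 0.05431 × 1.0400865 / 1.0242516 = 0.05514963 (DKK/JPY).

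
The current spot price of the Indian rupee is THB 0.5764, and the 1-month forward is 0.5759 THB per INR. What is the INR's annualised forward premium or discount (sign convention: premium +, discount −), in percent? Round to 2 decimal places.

-1.04%

T = 1/12 years.
INR trades forward at -0.08675% vs spot over the period.
Annualise by dividing by T: -0.0008675 / (1/12) = -0.010410 → -1.04%.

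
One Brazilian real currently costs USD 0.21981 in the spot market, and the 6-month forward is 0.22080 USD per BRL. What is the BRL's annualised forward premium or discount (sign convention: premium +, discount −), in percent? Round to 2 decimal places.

+0.90%

T = 6/12 years.
Period premium: (0.22080 − 0.21981)/0.21981 = 0.0045039.
Annualise by dividing by T: 0.0045039 / (6/12) = 0.009008 → 0.90%.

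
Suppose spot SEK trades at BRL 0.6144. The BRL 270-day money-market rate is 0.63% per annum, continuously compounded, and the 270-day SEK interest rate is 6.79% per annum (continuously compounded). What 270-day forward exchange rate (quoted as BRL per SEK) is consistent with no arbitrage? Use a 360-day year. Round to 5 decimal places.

T = 270/360 years.
Growth of 1 BRL over T: e^(0.0063×270/360) = 1.0047362.
SEK growth factor: e^(0.0679×270/360) = 1.052244.
CIP: F = S · (grow BRL)/(grow SEK) = 0.6144 × 1.0047362/1.052244 = 0.5866604 BRL per SEK.

0.58666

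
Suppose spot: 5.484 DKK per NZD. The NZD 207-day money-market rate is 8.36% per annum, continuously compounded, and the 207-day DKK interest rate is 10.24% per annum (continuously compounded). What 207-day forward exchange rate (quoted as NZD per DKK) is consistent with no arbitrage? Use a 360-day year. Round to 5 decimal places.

0.18039

T = 207/360 years.
DKK accumulates by e^(0.1024×207/360) = 1.060648.
NZD growth factor: e^(0.0836×207/360) = 1.0492441.
So F = 5.484 × 1.060648 / 1.0492441 = 5.543604 (DKK/NZD).
Quoted the other way: 1/5.543604 = 0.18039 NZD per DKK.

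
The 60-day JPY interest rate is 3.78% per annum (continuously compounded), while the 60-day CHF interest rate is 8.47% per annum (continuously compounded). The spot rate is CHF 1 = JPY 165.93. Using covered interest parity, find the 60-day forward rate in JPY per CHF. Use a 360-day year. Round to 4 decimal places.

164.6380

T = 60/360 years.
JPY growth factor: e^(0.0378×60/360) = 1.006319887.
CHF growth factor: e^(0.0847×60/360) = 1.014216777.
CIP: F = S · (grow JPY)/(grow CHF) = 165.93 × 1.006319887/1.014216777 = 164.638037 JPY per CHF.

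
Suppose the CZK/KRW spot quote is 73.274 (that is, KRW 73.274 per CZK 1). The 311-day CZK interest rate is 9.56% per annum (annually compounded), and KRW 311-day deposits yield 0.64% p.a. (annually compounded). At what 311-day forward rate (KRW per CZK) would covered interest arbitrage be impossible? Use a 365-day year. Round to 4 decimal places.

T = 311/365 years.
Growth of 1 KRW over T: (1 + 0.0064)^(311/365) = 1.00545058.
Growth of 1 CZK over T: (1 + 0.0956)^(311/365) = 1.08090045.
Forward (KRW per CZK) = 73.274 × 1.00545058 / 1.08090045 = 68.159270.

68.1593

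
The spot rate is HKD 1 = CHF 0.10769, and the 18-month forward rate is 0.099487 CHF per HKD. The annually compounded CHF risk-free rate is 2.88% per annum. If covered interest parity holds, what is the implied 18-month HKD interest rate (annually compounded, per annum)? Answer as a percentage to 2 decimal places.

T = 18/12 years.
By CIP, F/S equals the CHF-to-HKD growth ratio: 0.099487/0.10769 = 0.9238277.
The CHF side grows by (1 + 0.0288)^(18/12) = 1.0435096.
Hence g_HKD = 1.129550.
r = 1.129550^(12/18) − 1 = 0.084602 → 8.46%.

8.46%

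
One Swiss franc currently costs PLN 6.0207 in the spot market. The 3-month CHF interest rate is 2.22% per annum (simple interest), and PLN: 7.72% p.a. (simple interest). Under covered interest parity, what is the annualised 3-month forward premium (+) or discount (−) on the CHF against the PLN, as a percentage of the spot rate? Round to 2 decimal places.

T = 3/12 years.
No-arbitrage forward: 6.0207 × 1.019300 / 1.005550 = 6.1030277 PLN/CHF.
(F − S)/S ÷ T = (6.1030277 − 6.0207)/6.0207/(3/12) = 0.054696 → 5.47%.

+5.47%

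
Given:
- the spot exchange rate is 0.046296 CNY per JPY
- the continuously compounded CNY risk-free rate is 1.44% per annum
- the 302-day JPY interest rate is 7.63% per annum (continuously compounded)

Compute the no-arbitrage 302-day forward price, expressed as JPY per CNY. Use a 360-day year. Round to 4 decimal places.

T = 302/360 years.
Growth of 1 CNY over T: e^(0.0144×302/360) = 1.01215326.
Growth of 1 JPY over T: e^(0.0763×302/360) = 1.0661001.
Forward (CNY per JPY) = 0.046296 × 1.01215326 / 1.0661001 = 0.043953328.
Invert for JPY per CNY: 1 / 0.043953328 = 22.7514.

22.7514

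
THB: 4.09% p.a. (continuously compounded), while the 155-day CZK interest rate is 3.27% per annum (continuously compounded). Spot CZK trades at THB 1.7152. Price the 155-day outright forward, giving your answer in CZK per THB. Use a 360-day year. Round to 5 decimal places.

T = 155/360 years.
THB accumulates by e^(0.0409×155/360) = 1.0177657.
CZK growth factor: e^(0.0327×155/360) = 1.0141787.
CIP: F = S · (grow THB)/(grow CZK) = 1.7152 × 1.0177657/1.0141787 = 1.721266 THB per CZK.
Quoted the other way: 1/1.721266 = 0.58097 CZK per THB.

0.58097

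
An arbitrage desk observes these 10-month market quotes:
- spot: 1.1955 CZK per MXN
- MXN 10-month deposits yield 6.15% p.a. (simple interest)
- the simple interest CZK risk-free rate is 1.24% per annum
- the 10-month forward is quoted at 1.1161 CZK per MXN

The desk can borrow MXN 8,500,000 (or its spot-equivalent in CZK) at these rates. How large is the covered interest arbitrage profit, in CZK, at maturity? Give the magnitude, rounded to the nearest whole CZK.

T = 10/12 years.
Route A — deposit MXN, sell forward: 8,500,000 × 1.051250 × 1.1161 = CZK 9,973,051.06.
Route B — convert at spot, deposit CZK: 8,500,000 × 1.1955 × 1.0103333333 = CZK 10,266,754.75.
The quoted forward undervalues MXN, so borrow MXN, convert to CZK at spot, deposit the CZK at 1.24%, and buy MXN forward at 1.1161 to cover the loan.
Arbitrage profit = |9,973,051.06 − 10,266,754.75| = CZK 293,704.

CZK 293,704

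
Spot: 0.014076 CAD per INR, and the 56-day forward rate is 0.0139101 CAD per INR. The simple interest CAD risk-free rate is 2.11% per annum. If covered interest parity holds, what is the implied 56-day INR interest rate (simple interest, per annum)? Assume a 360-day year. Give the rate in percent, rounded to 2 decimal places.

T = 56/360 years.
CIP gives F = S · g_CAD/g_INR, so g_CAD/g_INR = 0.0139101/0.014076 = 0.9882140.
The CAD side grows by 1 + 0.0211×56/360 = 1.0032822.
So the INR growth factor = 1.0152479.
(1.0152479 − 1)/T = 0.098022, i.e. 9.80%.

9.80%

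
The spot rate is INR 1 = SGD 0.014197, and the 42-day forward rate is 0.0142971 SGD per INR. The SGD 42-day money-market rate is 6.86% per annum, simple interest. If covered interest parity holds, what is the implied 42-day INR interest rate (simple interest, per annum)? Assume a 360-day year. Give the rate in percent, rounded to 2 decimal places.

0.81%

T = 42/360 years.
F/S = 0.0142971/0.014197 = 1.0070508 = (growth of SGD) / (growth of INR).
The SGD side grows by 1 + 0.0686×42/360 = 1.0080033.
So the INR growth factor = 1.0009458.
r = (1.0009458 − 1)/(42/360) = 0.008107 → 0.81%.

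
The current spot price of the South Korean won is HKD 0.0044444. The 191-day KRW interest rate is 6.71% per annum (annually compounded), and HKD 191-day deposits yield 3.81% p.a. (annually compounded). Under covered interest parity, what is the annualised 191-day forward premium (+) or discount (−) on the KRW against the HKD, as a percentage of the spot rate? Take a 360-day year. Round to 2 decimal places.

T = 191/360 years.
No-arbitrage forward: 0.0044444 × 1.0200367 / 1.0350573 = 0.0043799035 HKD/KRW.
(F − S)/S ÷ T = (0.0043799035 − 0.0044444)/0.0044444/(191/360) = -0.027352 → -2.74%.

-2.74%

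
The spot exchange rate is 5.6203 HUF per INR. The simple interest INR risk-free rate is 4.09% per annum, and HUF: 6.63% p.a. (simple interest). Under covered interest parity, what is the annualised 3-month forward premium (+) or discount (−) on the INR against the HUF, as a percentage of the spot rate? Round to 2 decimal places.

+2.51%

T = 3/12 years.
CIP forward (HUF per INR) = 5.6203 × 1.016575/1.010225 = 5.6556277.
(F − S)/S ÷ T = (5.6556277 − 5.6203)/5.6203/(3/12) = 0.025143 → 2.51%.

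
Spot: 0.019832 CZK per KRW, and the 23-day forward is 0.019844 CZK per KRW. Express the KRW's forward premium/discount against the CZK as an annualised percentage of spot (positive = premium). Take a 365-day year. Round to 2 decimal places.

T = 23/365 years.
KRW trades forward at +0.06051% vs spot over the period.
Per annum: 0.0006051 / (23/365) = 0.009603 = 0.96%.

+0.96%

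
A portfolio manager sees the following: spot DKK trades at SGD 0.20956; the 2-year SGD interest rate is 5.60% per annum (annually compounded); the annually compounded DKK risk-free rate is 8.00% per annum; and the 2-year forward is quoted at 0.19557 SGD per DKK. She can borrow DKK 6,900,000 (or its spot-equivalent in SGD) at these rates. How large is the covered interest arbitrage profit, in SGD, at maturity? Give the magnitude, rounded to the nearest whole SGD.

T = 2 years.
Invest the DKK and cover forward: 6,900,000 × 1.166400 × 0.19557 = SGD 1,573,978.65.
Convert at spot and invest in SGD: 6,900,000 × 0.20956 × 1.115136 = SGD 1,612,446.51.
The quoted forward undervalues DKK, so borrow DKK, convert to SGD at spot, deposit the SGD at 5.60%, and buy DKK forward at 0.19557 to cover the loan.
Arbitrage profit = |1,573,978.65 − 1,612,446.51| = SGD 38,468.

SGD 38,468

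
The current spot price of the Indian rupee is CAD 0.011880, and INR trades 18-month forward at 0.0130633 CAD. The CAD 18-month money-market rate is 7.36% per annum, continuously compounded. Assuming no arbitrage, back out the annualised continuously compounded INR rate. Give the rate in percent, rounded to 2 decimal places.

1.03%

T = 18/12 years.
CIP gives F = S · g_CAD/g_INR, so g_CAD/g_INR = 0.0130633/0.01188 = 1.0996044.
The CAD side grows by e^(0.0736×18/12) = 1.1167247.
That pins the INR growth at 1.0155695.
Take logs: ln 1.0155695 / (18/12) = 0.010300, so 1.03%.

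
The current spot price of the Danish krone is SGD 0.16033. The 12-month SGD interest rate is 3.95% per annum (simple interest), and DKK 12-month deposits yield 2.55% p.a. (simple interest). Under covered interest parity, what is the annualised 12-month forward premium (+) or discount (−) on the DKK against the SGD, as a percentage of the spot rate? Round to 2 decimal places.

+1.37%

T = 1 year.
F = S · g_SGD/g_DKK = 0.16033 × 1.039500/1.025500 = 0.16251881.
Annualised premium = (F − S)/S × (1/T) = (0.16251881 − 0.16033)/0.16033 ÷ 1 = 1.37%.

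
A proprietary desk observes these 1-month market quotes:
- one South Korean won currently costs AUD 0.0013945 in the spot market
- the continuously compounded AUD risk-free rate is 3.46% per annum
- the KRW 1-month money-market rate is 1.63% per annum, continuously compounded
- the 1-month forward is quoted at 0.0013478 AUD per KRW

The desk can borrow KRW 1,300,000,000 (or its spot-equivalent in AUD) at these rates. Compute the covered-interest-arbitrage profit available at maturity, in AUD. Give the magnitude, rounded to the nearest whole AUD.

T = 1/12 years.
Keep in KRW, deliver into the forward: 1,300,000,000·1.001359256·0.0013478 = AUD 1,754,521.61.
Swap to AUD now, deposit: 1,300,000,000·0.0013945·1.002887494 = AUD 1,818,084.59.
The quoted forward undervalues KRW, so borrow KRW, convert to AUD at spot, deposit the AUD at 3.46%, and buy KRW forward at 0.0013478 to cover the loan.
Profit = 1,818,084.59 − 1,754,521.61 = AUD 63,563.

AUD 63,563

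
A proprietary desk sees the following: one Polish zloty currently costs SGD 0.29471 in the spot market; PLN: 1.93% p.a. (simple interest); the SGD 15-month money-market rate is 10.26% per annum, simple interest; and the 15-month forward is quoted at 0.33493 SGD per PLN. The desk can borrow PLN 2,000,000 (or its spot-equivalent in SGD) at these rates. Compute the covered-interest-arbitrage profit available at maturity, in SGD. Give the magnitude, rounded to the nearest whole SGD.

SGD 21,007

T = 15/12 years.
Route A — deposit PLN, sell forward: 2,000,000 × 1.024125 × 0.33493 = SGD 686,020.37.
Route B — convert at spot, deposit SGD: 2,000,000 × 0.29471 × 1.128250 = SGD 665,013.12.
The quoted forward overvalues PLN, so borrow SGD, buy PLN at spot, deposit the PLN at 1.93%, and sell the proceeds forward at 0.33493.
The gap between the two covered legs is SGD 21,007.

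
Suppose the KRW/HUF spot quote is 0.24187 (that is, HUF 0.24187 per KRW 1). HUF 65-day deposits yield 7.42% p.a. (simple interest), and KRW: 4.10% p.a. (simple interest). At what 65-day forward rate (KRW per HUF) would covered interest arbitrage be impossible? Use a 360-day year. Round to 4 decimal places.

T = 65/360 years.
HUF growth factor: 1 + 0.0742×65/360 = 1.0133972.
KRW growth factor: 1 + 0.0410×65/360 = 1.0074028.
So F = 0.24187 × 1.0133972 / 1.0074028 = 0.2433092 (HUF/KRW).
Quoted the other way: 1/0.2433092 = 4.1100 KRW per HUF.

4.1100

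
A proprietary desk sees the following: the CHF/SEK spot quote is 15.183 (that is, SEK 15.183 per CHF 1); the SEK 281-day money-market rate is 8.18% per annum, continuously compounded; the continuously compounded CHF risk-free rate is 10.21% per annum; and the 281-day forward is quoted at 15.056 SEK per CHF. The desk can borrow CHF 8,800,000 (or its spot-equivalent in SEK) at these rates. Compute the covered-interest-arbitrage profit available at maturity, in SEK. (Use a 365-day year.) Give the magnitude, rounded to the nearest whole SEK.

SEK 1,032,295

T = 281/365 years.
Invest the CHF and cover forward: 8,800,000 × 1.08177478704 × 15.056 = SEK 143,327,370.50.
Convert at spot and invest in SEK: 8,800,000 × 15.183 × 1.06499999506 = SEK 142,295,075.34.
The quoted forward overvalues CHF, so borrow SEK, buy CHF at spot, deposit the CHF at 10.21%, and sell the proceeds forward at 15.056.
Arbitrage profit = |143,327,370.50 − 142,295,075.34| = SEK 1,032,295.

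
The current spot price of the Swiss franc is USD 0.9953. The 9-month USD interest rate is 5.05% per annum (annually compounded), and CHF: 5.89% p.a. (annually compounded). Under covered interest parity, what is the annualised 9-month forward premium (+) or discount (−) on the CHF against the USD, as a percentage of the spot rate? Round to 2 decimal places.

T = 9/12 years.
F = S · g_USD/g_CHF = 0.9953 × 1.0376408/1.0438575 = 0.9893725.
Annualised premium = (F − S)/S × (1/T) = (0.9893725 − 0.9953)/0.9953 ÷ (9/12) = -0.79%.

-0.79%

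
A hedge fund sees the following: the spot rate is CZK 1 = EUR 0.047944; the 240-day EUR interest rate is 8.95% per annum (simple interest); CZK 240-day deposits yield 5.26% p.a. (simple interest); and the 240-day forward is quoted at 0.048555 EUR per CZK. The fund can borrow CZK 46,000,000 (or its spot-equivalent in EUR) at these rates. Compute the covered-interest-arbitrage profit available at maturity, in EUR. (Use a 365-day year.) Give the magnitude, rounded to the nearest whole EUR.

EUR 24,432

T = 240/365 years.
Invest the CZK and cover forward: 46,000,000 × 1.034586301 × 0.048555 = EUR 2,310,779.54.
Convert at spot and invest in EUR: 46,000,000 × 0.047944 × 1.058849315 = EUR 2,335,211.69.
The quoted forward undervalues CZK, so borrow CZK, convert to EUR at spot, deposit the EUR at 8.95%, and buy CZK forward at 0.048555 to cover the loan.
Arbitrage profit = |2,310,779.54 − 2,335,211.69| = EUR 24,432.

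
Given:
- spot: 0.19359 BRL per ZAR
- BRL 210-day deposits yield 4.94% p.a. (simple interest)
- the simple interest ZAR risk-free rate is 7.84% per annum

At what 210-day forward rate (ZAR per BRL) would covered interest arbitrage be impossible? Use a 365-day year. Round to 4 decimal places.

T = 210/365 years.
BRL accumulates by 1 + 0.0494×210/365 = 1.0284219.
ZAR growth factor: 1 + 0.0784×210/365 = 1.0451068.
Forward (BRL per ZAR) = 0.19359 × 1.0284219 / 1.0451068 = 0.1904994.
Quoted the other way: 1/0.1904994 = 5.2494 ZAR per BRL.

5.2494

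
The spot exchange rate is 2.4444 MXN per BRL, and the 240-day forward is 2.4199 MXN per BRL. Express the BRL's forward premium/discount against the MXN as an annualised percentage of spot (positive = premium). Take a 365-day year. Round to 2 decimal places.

-1.52%

T = 240/365 years.
BRL trades forward at -1.00229% vs spot over the period.
Per annum: -0.0100229 / (240/365) = -0.015243 = -1.52%.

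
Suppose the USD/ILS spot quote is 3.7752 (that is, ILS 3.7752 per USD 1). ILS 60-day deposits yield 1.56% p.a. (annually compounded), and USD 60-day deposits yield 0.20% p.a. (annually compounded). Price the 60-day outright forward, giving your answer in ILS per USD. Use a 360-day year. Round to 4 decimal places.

3.7837

T = 60/360 years.
ILS growth factor: (1 + 0.0156)^(60/360) = 1.0025833.
Growth of 1 USD over T: (1 + 0.0020)^(60/360) = 1.0003331.
CIP: F = S · (grow ILS)/(grow USD) = 3.7752 × 1.0025833/1.0003331 = 3.783692 ILS per USD.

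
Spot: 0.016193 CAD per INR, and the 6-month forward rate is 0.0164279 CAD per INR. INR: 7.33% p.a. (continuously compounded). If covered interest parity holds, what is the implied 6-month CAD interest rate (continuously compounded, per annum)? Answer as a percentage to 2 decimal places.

10.21%

T = 6/12 years.
F/S = 0.0164279/0.016193 = 1.0145063 = (growth of CAD) / (growth of INR).
INR growth factor: e^(0.0733×6/12) = 1.0373299.
Hence g_CAD = 1.0523777.
Take logs: ln 1.0523777 / (6/12) = 0.102104, so 10.21%.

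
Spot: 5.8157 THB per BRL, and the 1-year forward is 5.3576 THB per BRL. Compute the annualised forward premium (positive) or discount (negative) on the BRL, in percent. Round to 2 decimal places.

-7.88%

T = 1 year.
(F − S)/S = (5.3576 − 5.8157)/5.8157 = -0.0787695.
Per annum: -0.0787695 / 1 = -0.078770 = -7.88%.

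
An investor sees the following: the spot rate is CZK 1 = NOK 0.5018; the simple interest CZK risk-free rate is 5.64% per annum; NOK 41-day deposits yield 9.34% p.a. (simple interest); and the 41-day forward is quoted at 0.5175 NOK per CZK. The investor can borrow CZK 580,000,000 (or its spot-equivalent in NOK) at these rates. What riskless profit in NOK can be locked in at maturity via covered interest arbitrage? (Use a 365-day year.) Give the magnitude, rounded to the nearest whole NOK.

T = 41/365 years.
Keep in CZK, deliver into the forward: 580,000,000·1.00633534247·0.5175 = NOK 302,051,553.04.
Swap to NOK now, deposit: 580,000,000·0.5018·1.01049150685 = NOK 294,097,490.12.
The quoted forward overvalues CZK, so borrow NOK, buy CZK at spot, deposit the CZK at 5.64%, and sell the proceeds forward at 0.5175.
The gap between the two covered legs is NOK 7,954,063.

NOK 7,954,063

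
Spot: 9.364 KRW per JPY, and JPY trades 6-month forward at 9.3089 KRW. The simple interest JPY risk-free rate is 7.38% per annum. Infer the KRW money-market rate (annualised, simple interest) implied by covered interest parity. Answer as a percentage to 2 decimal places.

6.16%

T = 6/12 years.
CIP gives F = S · g_KRW/g_JPY, so g_KRW/g_JPY = 9.3089/9.364 = 0.9941158.
The JPY side grows by 1 + 0.0738×6/12 = 1.036900.
That pins the KRW growth at 1.0307987.
r = (1.0307987 − 1)/(6/12) = 0.061597 → 6.16%.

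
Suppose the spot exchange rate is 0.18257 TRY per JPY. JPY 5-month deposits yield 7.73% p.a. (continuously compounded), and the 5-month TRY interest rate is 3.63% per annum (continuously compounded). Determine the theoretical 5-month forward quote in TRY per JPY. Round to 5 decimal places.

0.17948

T = 5/12 years.
TRY growth factor: e^(0.0363×5/12) = 1.015240.
JPY accumulates by e^(0.0773×5/12) = 1.0327326.
So F = 0.18257 × 1.015240 / 1.0327326 = 0.1794776 (TRY/JPY).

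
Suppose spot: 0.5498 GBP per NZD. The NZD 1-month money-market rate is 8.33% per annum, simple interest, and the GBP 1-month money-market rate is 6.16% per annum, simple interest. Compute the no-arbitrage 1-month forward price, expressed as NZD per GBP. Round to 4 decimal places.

T = 1/12 years.
GBP accumulates by 1 + 0.0616×1/12 = 1.0051333.
NZD accumulates by 1 + 0.0833×1/12 = 1.0069417.
So F = 0.5498 × 1.0051333 / 1.0069417 = 0.5488126 (GBP/NZD).
Quoted the other way: 1/0.5488126 = 1.8221 NZD per GBP.

1.8221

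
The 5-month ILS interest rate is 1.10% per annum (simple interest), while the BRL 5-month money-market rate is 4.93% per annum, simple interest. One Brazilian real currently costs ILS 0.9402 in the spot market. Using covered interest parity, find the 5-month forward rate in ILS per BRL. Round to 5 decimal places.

T = 5/12 years.
Growth of 1 ILS over T: 1 + 0.0110×5/12 = 1.0045833.
BRL accumulates by 1 + 0.0493×5/12 = 1.0205417.
So F = 0.9402 × 1.0045833 / 1.0205417 = 0.9254979 (ILS/BRL).

0.92550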